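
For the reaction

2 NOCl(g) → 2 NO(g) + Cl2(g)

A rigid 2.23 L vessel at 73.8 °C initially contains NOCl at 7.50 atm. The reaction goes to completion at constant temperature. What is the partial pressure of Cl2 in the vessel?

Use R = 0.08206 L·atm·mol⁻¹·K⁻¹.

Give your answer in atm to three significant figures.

3.75 atm

n(NOCl)₀ = PV/RT = (7.50 × 2.23) / (0.08206 × 346.95) = 0.5874 mol
n(Cl2) = (1/2) × 0.5874 = 0.2937 mol
P(Cl2) = nRT/V = 0.2937 × 0.08206 × 346.95 / 2.23 = 3.750 atm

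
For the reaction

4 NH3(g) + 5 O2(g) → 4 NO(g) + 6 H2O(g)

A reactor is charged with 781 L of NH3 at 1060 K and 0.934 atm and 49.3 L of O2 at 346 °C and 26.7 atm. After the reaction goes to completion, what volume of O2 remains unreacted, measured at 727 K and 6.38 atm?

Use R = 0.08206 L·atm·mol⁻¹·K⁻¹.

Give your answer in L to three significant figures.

144 L

n(NH3) = PV/RT = (0.934 × 781) / (0.08206 × 1060) = 8.386 mol
n(O2) = PV/RT = (26.7 × 49.3) / (0.08206 × 619.15) = 25.91 mol
For 8.386 mol NH3, stoichiometry requires (5/4) × 8.386 = 10.48 mol O2; 25.91 mol is available, so NH3 is limiting.
n(O2) consumed = (5/4) × 8.386 = 10.48 mol; remaining = 25.91 − 10.48 = 15.43 mol
V(O2) = nRT/P = 15.43 × 0.08206 × 727 / 6.38 = 144.3 L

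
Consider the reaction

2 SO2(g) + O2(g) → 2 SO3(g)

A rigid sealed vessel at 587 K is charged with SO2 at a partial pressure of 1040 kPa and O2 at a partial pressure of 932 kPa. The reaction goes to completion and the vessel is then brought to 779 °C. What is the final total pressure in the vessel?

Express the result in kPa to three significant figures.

2600 kPa

With V and T fixed, P_i ∝ n_i, so the mole ratios apply directly to partial pressures at 587 K.
P(O2) required for 1040 kPa of SO2 = (1/2) × 1040 = 520.0 kPa; available 932 kPa, so SO2 is limiting.
P(O2) remaining = 932 − (1/2) × 1040 = 412.0 kPa
P(gaseous products) = (2)/2 × 1040 = 1040 kPa
P_total at 587 K = 412.0 + 1040 = 1452 kPa
Scaling to 779 °C: P = 1452 × 1052.15/587 = 2603 kPa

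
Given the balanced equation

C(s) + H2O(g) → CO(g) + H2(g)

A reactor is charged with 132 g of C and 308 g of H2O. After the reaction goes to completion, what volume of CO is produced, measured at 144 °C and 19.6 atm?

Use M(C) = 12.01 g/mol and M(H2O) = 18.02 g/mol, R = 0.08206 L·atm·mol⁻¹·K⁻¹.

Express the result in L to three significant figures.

n(C) = 132 / 12.01 = 10.99 mol
n(H2O) = 308 / 18.02 = 17.09 mol
For 10.99 mol C, stoichiometry requires (1/1) × 10.99 = 10.99 mol H2O; 17.09 mol is available, so C is limiting.
n(CO) = (1/1) × 10.99 = 10.99 mol
V(CO) = nRT/P = 10.99 × 0.08206 × 417.15 / 19.6 = 19.19 L

19.2 L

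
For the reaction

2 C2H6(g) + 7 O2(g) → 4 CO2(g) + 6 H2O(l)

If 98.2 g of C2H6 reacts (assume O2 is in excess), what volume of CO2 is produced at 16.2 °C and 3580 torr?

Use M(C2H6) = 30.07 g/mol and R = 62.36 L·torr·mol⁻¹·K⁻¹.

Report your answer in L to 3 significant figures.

32.9 L

n(C2H6) = 98.20 / 30.07 = 3.266 mol
n(CO2) = (4/2) × 3.266 = 6.532 mol
V = nRT/P = 6.532 × 62.36 × 289.35 / 3580 = 32.92 L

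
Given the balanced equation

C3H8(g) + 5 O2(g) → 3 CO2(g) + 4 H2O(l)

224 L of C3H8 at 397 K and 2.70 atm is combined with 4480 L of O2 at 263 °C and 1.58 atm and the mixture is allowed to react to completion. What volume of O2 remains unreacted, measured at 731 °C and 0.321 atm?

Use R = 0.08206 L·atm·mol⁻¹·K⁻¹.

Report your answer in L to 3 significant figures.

17500 L

n(C3H8) = PV/RT = (2.70 × 224) / (0.08206 × 397) = 18.56 mol
n(O2) = PV/RT = (1.58 × 4480) / (0.08206 × 536.15) = 160.9 mol
For 18.56 mol C3H8, stoichiometry requires (5/1) × 18.56 = 92.80 mol O2; 160.9 mol is available, so C3H8 is limiting.
n(O2) consumed = (5/1) × 18.56 = 92.80 mol; remaining = 160.9 − 92.80 = 68.10 mol
V(O2) = nRT/P = 68.10 × 0.08206 × 1004.15 / 0.321 = 17480 L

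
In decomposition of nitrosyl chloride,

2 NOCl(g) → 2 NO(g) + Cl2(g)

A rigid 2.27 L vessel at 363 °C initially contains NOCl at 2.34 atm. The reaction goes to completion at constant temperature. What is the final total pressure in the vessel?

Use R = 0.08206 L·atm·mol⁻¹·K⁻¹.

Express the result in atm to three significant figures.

At constant T and V, P ∝ n(gas): 2 mol gas → 3 mol gas.
P_final = (3/2) × 2.34 = 3.510 atm

3.51 atm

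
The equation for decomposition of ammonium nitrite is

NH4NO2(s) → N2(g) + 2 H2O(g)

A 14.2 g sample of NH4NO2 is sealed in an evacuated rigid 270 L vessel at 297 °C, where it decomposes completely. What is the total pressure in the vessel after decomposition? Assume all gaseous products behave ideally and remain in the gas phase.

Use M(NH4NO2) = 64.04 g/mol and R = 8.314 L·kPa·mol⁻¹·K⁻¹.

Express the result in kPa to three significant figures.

n(NH4NO2) = 14.2 / 64.04 = 0.2217 mol
n(gas produced) = (3/1) × 0.2217 = 0.6651 mol
P = nRT/V = 0.6651 × 8.314 × 570.15 / 270 = 11.68 kPa

11.7 kPa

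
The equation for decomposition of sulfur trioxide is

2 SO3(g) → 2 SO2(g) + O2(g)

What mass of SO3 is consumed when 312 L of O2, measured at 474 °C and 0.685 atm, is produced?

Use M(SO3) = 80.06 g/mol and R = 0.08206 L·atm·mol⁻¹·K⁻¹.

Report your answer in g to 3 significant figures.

558 g

n(O2) = PV/RT = (0.685 × 312) / (0.08206 × 747.15) = 3.486 mol
n(SO3) = (2/1) × 3.486 = 6.972 mol
m(SO3) = 6.972 × 80.06 = 558.2 g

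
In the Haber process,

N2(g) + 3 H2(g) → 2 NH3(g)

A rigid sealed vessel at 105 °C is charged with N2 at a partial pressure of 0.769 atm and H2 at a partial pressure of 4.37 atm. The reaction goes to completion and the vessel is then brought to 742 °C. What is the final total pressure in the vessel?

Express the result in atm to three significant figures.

9.67 atm

Because the vessel is rigid and T is held at 105 °C, work the stoichiometry in partial pressures (P_i = n_iRT/V).
P(H2) required for 0.769 atm of N2 = (3/1) × 0.769 = 2.307 atm; available 4.37 atm, so N2 is limiting.
P(H2) remaining = 4.37 − (3/1) × 0.769 = 2.063 atm
P(gaseous products) = (2)/1 × 0.769 = 1.538 atm
P_total at 105 °C = 2.063 + 1.538 = 3.601 atm
Scaling to 742 °C: P = 3.601 × 1015.15/378.15 = 9.667 atm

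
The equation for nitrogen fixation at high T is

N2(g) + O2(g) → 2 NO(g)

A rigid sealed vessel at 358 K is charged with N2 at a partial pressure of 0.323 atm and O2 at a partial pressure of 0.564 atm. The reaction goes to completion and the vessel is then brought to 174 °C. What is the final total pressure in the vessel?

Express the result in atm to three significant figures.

With V and T fixed, P_i ∝ n_i, so the mole ratios apply directly to partial pressures at 358 K.
P(O2) required for 0.323 atm of N2 = (1/1) × 0.323 = 0.3230 atm; available 0.564 atm, so N2 is limiting.
P(O2) remaining = 0.564 − (1/1) × 0.323 = 0.2410 atm
P(gaseous products) = (2)/1 × 0.323 = 0.6460 atm
P_total at 358 K = 0.2410 + 0.6460 = 0.8870 atm
Scaling to 174 °C: P = 0.8870 × 447.15/358 = 1.108 atm

1.11 atm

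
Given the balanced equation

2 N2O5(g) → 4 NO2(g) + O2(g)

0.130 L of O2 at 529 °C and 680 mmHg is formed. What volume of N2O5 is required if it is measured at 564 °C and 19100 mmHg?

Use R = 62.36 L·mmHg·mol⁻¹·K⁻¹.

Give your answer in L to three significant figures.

0.00966 L

n(O2) = PV/RT = (680 × 0.130) / (62.36 × 802.15) = 0.001767 mol
n(N2O5) = (2/1) × 0.001767 = 0.003534 mol
V = nRT/P = 0.003534 × 62.36 × 837.15 / 19100 = 0.009659 L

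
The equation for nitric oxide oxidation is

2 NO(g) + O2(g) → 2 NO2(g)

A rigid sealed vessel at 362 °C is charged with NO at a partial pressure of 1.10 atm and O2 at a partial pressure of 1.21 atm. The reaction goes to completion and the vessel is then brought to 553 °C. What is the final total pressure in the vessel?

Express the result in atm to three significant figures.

2.29 atm

At constant V, partial pressures at 362 °C are proportional to moles, so apply stoichiometry directly to pressures.
P(O2) required for 1.10 atm of NO = (1/2) × 1.10 = 0.5500 atm; available 1.21 atm, so NO is limiting.
P(O2) remaining = 1.21 − (1/2) × 1.10 = 0.6600 atm
P(gaseous products) = (2)/2 × 1.10 = 1.100 atm
P_total at 362 °C = 0.6600 + 1.100 = 1.760 atm
Scaling to 553 °C: P = 1.760 × 826.15/635.15 = 2.289 atm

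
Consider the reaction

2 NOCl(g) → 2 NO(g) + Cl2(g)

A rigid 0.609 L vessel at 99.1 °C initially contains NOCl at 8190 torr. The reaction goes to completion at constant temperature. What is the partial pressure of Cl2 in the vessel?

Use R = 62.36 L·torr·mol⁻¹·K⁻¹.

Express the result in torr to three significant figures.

4100 torr

n(NOCl)₀ = PV/RT = (8190 × 0.609) / (62.36 × 372.25) = 0.2149 mol
n(Cl2) = (1/2) × 0.2149 = 0.1075 mol
P(Cl2) = nRT/V = 0.1075 × 62.36 × 372.25 / 0.609 = 4098 torr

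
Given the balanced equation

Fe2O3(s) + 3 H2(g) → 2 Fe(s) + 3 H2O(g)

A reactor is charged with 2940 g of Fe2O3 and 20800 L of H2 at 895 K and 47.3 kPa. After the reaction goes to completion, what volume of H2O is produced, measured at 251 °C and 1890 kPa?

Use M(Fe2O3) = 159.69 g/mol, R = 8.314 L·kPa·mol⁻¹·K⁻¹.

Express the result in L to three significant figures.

n(Fe2O3) = 2940 / 159.69 = 18.41 mol
n(H2) = PV/RT = (47.3 × 20800) / (8.314 × 895) = 132.2 mol
For 18.41 mol Fe2O3, stoichiometry requires (3/1) × 18.41 = 55.23 mol H2; 132.2 mol is available, so Fe2O3 is limiting.
n(H2O) = (3/1) × 18.41 = 55.23 mol
V(H2O) = nRT/P = 55.23 × 8.314 × 524.15 / 1890 = 127.3 L

127 L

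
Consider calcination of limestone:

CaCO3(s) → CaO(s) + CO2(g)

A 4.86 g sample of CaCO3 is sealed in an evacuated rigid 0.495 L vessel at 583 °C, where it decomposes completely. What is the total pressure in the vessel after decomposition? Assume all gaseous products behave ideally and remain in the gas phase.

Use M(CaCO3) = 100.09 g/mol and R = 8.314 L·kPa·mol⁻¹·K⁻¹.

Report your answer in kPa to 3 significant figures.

698 kPa

n(CaCO3) = 4.86 / 100.09 = 0.04856 mol
n(gas produced) = (1/1) × 0.04856 = 0.04856 mol
P = nRT/V = 0.04856 × 8.314 × 856.15 / 0.495 = 698.3 kPa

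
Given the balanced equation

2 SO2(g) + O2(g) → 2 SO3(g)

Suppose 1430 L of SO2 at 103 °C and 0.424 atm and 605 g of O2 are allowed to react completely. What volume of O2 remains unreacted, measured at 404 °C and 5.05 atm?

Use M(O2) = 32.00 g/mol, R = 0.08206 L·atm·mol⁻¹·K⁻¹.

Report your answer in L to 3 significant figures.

n(SO2) = PV/RT = (0.424 × 1430) / (0.08206 × 376.15) = 19.64 mol
n(O2) = 605 / 32.00 = 18.91 mol
For 19.64 mol SO2, stoichiometry requires (1/2) × 19.64 = 9.820 mol O2; 18.91 mol is available, so SO2 is limiting.
n(O2) consumed = (1/2) × 19.64 = 9.820 mol; remaining = 18.91 − 9.820 = 9.090 mol
V(O2) = nRT/P = 9.090 × 0.08206 × 677.15 / 5.05 = 100.0 L

100 L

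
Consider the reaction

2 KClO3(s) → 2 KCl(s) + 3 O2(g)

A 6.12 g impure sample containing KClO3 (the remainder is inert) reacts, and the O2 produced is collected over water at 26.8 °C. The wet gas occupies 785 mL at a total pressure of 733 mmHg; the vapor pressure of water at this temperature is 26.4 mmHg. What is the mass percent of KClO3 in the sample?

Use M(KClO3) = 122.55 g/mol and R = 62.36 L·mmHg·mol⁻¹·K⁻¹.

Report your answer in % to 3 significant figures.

39.6 %

P(O2) = 733 − 26.4 = 706.6 mmHg
n(O2) = PV/RT = (706.6 × 0.7850) / (62.36 × 299.95) = 0.02965 mol
n(KClO3) = (2/3) × 0.02965 = 0.01977 mol
m(KClO3) = 0.01977 × 122.55 = 2.423 g
%KClO3 = 2.423 / 6.12 × 100 = 39.59%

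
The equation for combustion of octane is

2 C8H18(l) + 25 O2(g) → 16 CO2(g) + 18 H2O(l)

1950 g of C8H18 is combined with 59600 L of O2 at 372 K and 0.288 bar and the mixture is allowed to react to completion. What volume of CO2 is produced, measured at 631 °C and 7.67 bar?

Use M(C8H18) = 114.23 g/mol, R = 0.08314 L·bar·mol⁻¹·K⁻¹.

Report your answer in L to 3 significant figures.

1340 L

n(C8H18) = 1950 / 114.23 = 17.07 mol
n(O2) = PV/RT = (0.288 × 59600) / (0.08314 × 372) = 555.0 mol
For 17.07 mol C8H18, stoichiometry requires (25/2) × 17.07 = 213.4 mol O2; 555.0 mol is available, so C8H18 is limiting.
n(CO2) = (16/2) × 17.07 = 136.6 mol
V(CO2) = nRT/P = 136.6 × 0.08314 × 904.15 / 7.67 = 1339 L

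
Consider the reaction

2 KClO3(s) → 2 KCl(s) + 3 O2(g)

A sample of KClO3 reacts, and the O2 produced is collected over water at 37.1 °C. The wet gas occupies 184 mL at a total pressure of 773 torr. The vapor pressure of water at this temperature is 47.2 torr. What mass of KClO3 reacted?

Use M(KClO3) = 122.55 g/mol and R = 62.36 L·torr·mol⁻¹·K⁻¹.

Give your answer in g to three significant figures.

0.564 g

P(O2) = 773 − 47.2 = 725.8 torr
n(O2) = PV/RT = (725.8 × 0.1840) / (62.36 × 310.25) = 0.006903 mol
n(KClO3) = (2/3) × 0.006903 = 0.004602 mol
m(KClO3) = 0.004602 × 122.55 = 0.5640 g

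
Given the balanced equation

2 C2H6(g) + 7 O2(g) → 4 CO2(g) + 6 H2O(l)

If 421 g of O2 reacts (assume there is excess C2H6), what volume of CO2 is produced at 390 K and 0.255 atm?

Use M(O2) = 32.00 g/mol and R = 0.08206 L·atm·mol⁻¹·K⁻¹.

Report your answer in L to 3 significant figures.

944 L

n(O2) = 421.0 / 32.00 = 13.16 mol
n(CO2) = (4/7) × 13.16 = 7.520 mol
V = nRT/P = 7.520 × 0.08206 × 390 / 0.255 = 943.8 L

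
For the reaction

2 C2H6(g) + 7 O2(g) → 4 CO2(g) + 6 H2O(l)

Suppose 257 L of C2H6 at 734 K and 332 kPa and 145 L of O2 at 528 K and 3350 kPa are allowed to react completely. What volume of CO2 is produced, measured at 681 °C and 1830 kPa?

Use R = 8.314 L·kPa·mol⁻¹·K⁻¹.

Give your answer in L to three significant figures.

n(C2H6) = PV/RT = (332 × 257) / (8.314 × 734) = 13.98 mol
n(O2) = PV/RT = (3350 × 145) / (8.314 × 528) = 110.7 mol
For 13.98 mol C2H6, stoichiometry requires (7/2) × 13.98 = 48.93 mol O2; 110.7 mol is available, so C2H6 is limiting.
n(CO2) = (4/2) × 13.98 = 27.96 mol
V(CO2) = nRT/P = 27.96 × 8.314 × 954.15 / 1830 = 121.2 L

121 L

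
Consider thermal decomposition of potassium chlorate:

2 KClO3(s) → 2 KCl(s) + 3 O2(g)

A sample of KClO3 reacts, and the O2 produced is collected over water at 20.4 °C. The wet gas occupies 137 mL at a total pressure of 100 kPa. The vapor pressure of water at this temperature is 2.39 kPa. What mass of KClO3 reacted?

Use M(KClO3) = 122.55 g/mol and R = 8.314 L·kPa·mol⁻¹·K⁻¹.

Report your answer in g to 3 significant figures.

0.448 g

P(O2) = 100 − 2.39 = 97.61 kPa
n(O2) = PV/RT = (97.61 × 0.1370) / (8.314 × 293.55) = 0.005479 mol
n(KClO3) = (2/3) × 0.005479 = 0.003653 mol
m(KClO3) = 0.003653 × 122.55 = 0.4477 g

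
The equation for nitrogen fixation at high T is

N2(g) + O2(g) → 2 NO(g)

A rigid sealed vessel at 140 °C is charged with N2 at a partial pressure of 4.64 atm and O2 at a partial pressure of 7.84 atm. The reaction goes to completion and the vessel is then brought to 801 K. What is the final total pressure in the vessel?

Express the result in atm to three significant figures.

24.2 atm

At constant V, partial pressures at 140 °C are proportional to moles, so apply stoichiometry directly to pressures.
P(O2) required for 4.64 atm of N2 = (1/1) × 4.64 = 4.640 atm; available 7.84 atm, so N2 is limiting.
P(O2) remaining = 7.84 − (1/1) × 4.64 = 3.200 atm
P(gaseous products) = (2)/1 × 4.64 = 9.280 atm
P_total at 140 °C = 3.200 + 9.280 = 12.48 atm
Scaling to 801 K: P = 12.48 × 801/413.15 = 24.20 atm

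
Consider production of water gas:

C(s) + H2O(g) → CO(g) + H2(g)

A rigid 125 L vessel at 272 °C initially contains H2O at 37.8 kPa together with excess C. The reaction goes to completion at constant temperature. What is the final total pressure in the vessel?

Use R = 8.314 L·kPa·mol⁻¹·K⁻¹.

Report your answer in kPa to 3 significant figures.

75.6 kPa

Since T and V are fixed, P_final/P_initial = n_final/n_initial = 2/1.
P_final = (2/1) × 37.8 = 75.60 kPa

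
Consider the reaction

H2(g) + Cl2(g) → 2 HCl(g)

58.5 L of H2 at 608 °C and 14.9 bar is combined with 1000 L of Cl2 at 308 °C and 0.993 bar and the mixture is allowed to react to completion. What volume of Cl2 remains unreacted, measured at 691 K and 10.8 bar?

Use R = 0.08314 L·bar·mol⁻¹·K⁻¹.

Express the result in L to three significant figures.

46.0 L

n(H2) = PV/RT = (14.9 × 58.5) / (0.08314 × 881.15) = 11.90 mol
n(Cl2) = PV/RT = (0.993 × 1000) / (0.08314 × 581.15) = 20.55 mol
For 11.90 mol H2, stoichiometry requires (1/1) × 11.90 = 11.90 mol Cl2; 20.55 mol is available, so H2 is limiting.
n(Cl2) consumed = (1/1) × 11.90 = 11.90 mol; remaining = 20.55 − 11.90 = 8.650 mol
V(Cl2) = nRT/P = 8.650 × 0.08314 × 691 / 10.8 = 46.01 L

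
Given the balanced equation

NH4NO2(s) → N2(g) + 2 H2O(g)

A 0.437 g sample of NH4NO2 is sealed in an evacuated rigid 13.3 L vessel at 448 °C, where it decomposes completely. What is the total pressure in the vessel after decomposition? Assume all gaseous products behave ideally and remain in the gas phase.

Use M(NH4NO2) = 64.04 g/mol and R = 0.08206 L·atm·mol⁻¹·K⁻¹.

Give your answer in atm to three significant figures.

n(NH4NO2) = 0.437 / 64.04 = 0.006824 mol
n(gas produced) = (3/1) × 0.006824 = 0.02047 mol
P = nRT/V = 0.02047 × 0.08206 × 721.15 / 13.3 = 0.09108 atm

0.0911 atm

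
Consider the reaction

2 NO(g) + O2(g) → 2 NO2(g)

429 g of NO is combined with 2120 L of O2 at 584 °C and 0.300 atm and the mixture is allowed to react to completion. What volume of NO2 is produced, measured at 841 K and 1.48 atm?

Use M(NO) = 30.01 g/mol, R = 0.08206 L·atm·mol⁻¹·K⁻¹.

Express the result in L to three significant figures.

n(NO) = 429 / 30.01 = 14.30 mol
n(O2) = PV/RT = (0.300 × 2120) / (0.08206 × 857.15) = 9.042 mol
For 14.30 mol NO, stoichiometry requires (1/2) × 14.30 = 7.150 mol O2; 9.042 mol is available, so NO is limiting.
n(NO2) = (2/2) × 14.30 = 14.30 mol
V(NO2) = nRT/P = 14.30 × 0.08206 × 841 / 1.48 = 666.8 L

667 L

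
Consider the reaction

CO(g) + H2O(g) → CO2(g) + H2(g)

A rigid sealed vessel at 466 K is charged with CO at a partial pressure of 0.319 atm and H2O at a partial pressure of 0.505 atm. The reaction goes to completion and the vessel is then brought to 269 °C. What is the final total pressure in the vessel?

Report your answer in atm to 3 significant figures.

0.959 atm

With V and T fixed, P_i ∝ n_i, so the mole ratios apply directly to partial pressures at 466 K.
P(H2O) required for 0.319 atm of CO = (1/1) × 0.319 = 0.3190 atm; available 0.505 atm, so CO is limiting.
P(H2O) remaining = 0.505 − (1/1) × 0.319 = 0.1860 atm
P(gaseous products) = (1+1)/1 × 0.319 = 0.6380 atm
P_total at 466 K = 0.1860 + 0.6380 = 0.8240 atm
Scaling to 269 °C: P = 0.8240 × 542.15/466 = 0.9587 atm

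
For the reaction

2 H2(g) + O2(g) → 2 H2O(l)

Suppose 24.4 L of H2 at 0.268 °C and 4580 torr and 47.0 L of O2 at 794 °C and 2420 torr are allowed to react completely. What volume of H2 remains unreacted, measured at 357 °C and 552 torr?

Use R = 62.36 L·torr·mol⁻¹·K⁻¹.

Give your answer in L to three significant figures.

223 L

n(H2) = PV/RT = (4580 × 24.4) / (62.36 × 273.418) = 6.554 mol
n(O2) = PV/RT = (2420 × 47.0) / (62.36 × 1067.15) = 1.709 mol
For 6.554 mol H2, stoichiometry requires (1/2) × 6.554 = 3.277 mol O2; 1.709 mol is available, so O2 is limiting.
n(H2) consumed = (2/1) × 1.709 = 3.418 mol; remaining = 6.554 − 3.418 = 3.136 mol
V(H2) = nRT/P = 3.136 × 62.36 × 630.15 / 552 = 223.2 L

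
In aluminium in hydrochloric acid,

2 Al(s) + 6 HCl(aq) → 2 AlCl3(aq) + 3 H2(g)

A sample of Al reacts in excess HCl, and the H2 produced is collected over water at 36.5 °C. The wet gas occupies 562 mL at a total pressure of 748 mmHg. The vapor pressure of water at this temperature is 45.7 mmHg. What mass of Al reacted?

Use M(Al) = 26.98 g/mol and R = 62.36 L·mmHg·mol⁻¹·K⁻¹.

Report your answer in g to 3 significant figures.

0.368 g

P(H2) = 748 − 45.7 = 702.3 mmHg
n(H2) = PV/RT = (702.3 × 0.5620) / (62.36 × 309.65) = 0.02044 mol
n(Al) = (2/3) × 0.02044 = 0.01363 mol
m(Al) = 0.01363 × 26.98 = 0.3677 g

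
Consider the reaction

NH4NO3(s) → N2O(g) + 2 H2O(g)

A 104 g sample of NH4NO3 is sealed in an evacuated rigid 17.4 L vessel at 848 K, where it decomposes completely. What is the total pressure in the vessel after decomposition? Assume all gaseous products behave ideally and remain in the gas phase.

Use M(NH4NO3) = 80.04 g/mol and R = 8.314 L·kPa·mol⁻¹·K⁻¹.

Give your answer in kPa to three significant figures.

n(NH4NO3) = 104 / 80.04 = 1.299 mol
n(gas produced) = (3/1) × 1.299 = 3.897 mol
P = nRT/V = 3.897 × 8.314 × 848 / 17.4 = 1579 kPa

1580 kPa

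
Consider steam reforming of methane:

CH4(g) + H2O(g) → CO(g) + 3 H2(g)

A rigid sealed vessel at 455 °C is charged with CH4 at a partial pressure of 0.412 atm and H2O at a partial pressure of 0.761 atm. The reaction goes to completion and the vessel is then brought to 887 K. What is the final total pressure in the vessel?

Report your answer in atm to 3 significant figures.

Because the vessel is rigid and T is held at 455 °C, work the stoichiometry in partial pressures (P_i = n_iRT/V).
P(H2O) required for 0.412 atm of CH4 = (1/1) × 0.412 = 0.4120 atm; available 0.761 atm, so CH4 is limiting.
P(H2O) remaining = 0.761 − (1/1) × 0.412 = 0.3490 atm
P(gaseous products) = (1+3)/1 × 0.412 = 1.648 atm
P_total at 455 °C = 0.3490 + 1.648 = 1.997 atm
Scaling to 887 K: P = 1.997 × 887/728.15 = 2.433 atm

2.43 atm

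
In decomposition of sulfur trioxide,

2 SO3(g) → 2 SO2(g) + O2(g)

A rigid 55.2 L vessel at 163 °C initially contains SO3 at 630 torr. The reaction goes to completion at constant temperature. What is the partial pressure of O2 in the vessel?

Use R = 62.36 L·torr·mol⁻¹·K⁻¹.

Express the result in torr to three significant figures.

315 torr

n(SO3)₀ = PV/RT = (630 × 55.2) / (62.36 × 436.15) = 1.279 mol
n(O2) = (1/2) × 1.279 = 0.6395 mol
P(O2) = nRT/V = 0.6395 × 62.36 × 436.15 / 55.2 = 315.1 torr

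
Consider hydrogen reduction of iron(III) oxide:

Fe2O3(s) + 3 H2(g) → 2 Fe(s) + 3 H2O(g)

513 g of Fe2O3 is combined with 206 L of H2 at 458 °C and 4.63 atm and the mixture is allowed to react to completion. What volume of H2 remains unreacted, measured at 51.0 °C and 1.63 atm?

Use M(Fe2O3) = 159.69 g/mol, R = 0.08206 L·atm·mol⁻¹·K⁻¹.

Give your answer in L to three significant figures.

102 L

n(Fe2O3) = 513 / 159.69 = 3.212 mol
n(H2) = PV/RT = (4.63 × 206) / (0.08206 × 731.15) = 15.90 mol
For 3.212 mol Fe2O3, stoichiometry requires (3/1) × 3.212 = 9.636 mol H2; 15.90 mol is available, so Fe2O3 is limiting.
n(H2) consumed = (3/1) × 3.212 = 9.636 mol; remaining = 15.90 − 9.636 = 6.264 mol
V(H2) = nRT/P = 6.264 × 0.08206 × 324.15 / 1.63 = 102.2 L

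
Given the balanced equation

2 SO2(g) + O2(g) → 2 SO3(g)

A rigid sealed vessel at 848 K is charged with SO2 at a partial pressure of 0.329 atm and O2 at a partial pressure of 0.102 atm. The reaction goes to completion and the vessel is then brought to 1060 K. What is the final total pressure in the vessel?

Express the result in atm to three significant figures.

At constant V, partial pressures at 848 K are proportional to moles, so apply stoichiometry directly to pressures.
P(O2) required for 0.329 atm of SO2 = (1/2) × 0.329 = 0.1645 atm; available 0.102 atm, so O2 is limiting.
P(SO2) remaining = 0.329 − (2/1) × 0.102 = 0.1250 atm
P(gaseous products) = (2)/1 × 0.102 = 0.2040 atm
P_total at 848 K = 0.1250 + 0.2040 = 0.3290 atm
Scaling to 1060 K: P = 0.3290 × 1060/848 = 0.4113 atm

0.411 atm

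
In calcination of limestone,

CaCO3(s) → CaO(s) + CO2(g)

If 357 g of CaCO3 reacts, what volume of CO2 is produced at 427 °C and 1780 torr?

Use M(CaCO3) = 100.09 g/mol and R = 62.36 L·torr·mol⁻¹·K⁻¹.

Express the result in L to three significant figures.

87.5 L

n(CaCO3) = 357.0 / 100.09 = 3.567 mol
n(CO2) = (1/1) × 3.567 = 3.567 mol
V = nRT/P = 3.567 × 62.36 × 700.15 / 1780 = 87.49 L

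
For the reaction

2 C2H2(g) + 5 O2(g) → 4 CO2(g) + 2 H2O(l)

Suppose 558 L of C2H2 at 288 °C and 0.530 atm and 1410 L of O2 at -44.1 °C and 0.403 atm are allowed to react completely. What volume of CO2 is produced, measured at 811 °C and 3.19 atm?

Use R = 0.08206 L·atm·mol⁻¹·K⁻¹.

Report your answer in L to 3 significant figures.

n(C2H2) = PV/RT = (0.530 × 558) / (0.08206 × 561.15) = 6.422 mol
n(O2) = PV/RT = (0.403 × 1410) / (0.08206 × 229.05) = 30.23 mol
For 6.422 mol C2H2, stoichiometry requires (5/2) × 6.422 = 16.05 mol O2; 30.23 mol is available, so C2H2 is limiting.
n(CO2) = (4/2) × 6.422 = 12.84 mol
V(CO2) = nRT/P = 12.84 × 0.08206 × 1084.15 / 3.19 = 358.1 L

358 L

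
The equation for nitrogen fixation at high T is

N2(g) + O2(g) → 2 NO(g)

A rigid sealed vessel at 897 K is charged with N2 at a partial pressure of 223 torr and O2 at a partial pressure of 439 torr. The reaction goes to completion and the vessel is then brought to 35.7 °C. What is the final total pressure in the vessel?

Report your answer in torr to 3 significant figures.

At constant V, partial pressures at 897 K are proportional to moles, so apply stoichiometry directly to pressures.
P(O2) required for 223 torr of N2 = (1/1) × 223 = 223.0 torr; available 439 torr, so N2 is limiting.
P(O2) remaining = 439 − (1/1) × 223 = 216.0 torr
P(gaseous products) = (2)/1 × 223 = 446.0 torr
P_total at 897 K = 216.0 + 446.0 = 662.0 torr
Scaling to 35.7 °C: P = 662.0 × 308.85/897 = 227.9 torr

228 torr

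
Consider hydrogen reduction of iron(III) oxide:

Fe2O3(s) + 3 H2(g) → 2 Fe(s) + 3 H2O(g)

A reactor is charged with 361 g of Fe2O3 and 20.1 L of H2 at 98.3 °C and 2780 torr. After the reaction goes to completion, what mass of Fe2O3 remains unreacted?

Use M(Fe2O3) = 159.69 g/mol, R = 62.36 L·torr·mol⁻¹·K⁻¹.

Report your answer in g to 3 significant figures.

n(Fe2O3) = 361 / 159.69 = 2.261 mol
n(H2) = PV/RT = (2780 × 20.1) / (62.36 × 371.45) = 2.412 mol
For 2.261 mol Fe2O3, stoichiometry requires (3/1) × 2.261 = 6.783 mol H2; 2.412 mol is available, so H2 is limiting.
n(Fe2O3) consumed = (1/3) × 2.412 = 0.8040 mol; remaining = 2.261 − 0.8040 = 1.457 mol
m(Fe2O3) = 1.457 × 159.69 = 232.7 g

233 g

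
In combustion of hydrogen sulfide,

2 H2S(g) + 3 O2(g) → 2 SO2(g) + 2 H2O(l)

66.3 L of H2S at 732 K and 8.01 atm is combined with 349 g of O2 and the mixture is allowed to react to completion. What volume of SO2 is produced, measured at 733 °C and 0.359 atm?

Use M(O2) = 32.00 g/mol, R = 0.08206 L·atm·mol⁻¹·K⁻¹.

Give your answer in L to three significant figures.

n(H2S) = PV/RT = (8.01 × 66.3) / (0.08206 × 732) = 8.841 mol
n(O2) = 349 / 32.00 = 10.91 mol
For 8.841 mol H2S, stoichiometry requires (3/2) × 8.841 = 13.26 mol O2; 10.91 mol is available, so O2 is limiting.
n(SO2) = (2/3) × 10.91 = 7.273 mol
V(SO2) = nRT/P = 7.273 × 0.08206 × 1006.15 / 0.359 = 1673 L

1670 L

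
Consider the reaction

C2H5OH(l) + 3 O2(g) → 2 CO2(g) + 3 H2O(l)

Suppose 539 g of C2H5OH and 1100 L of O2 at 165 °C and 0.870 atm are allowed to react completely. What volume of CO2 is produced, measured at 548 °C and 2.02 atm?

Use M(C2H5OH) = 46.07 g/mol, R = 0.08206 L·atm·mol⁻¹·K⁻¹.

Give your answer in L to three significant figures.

n(C2H5OH) = 539 / 46.07 = 11.70 mol
n(O2) = PV/RT = (0.870 × 1100) / (0.08206 × 438.15) = 26.62 mol
For 11.70 mol C2H5OH, stoichiometry requires (3/1) × 11.70 = 35.10 mol O2; 26.62 mol is available, so O2 is limiting.
n(CO2) = (2/3) × 26.62 = 17.75 mol
V(CO2) = nRT/P = 17.75 × 0.08206 × 821.15 / 2.02 = 592.1 L

592 L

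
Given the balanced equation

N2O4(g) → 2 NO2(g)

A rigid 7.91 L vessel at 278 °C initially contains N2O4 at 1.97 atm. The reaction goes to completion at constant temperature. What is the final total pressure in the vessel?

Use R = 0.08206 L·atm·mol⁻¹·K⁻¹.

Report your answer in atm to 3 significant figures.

At constant T and V, P ∝ n(gas): 1 mol gas → 2 mol gas.
P_final = (2/1) × 1.97 = 3.940 atm

3.94 atm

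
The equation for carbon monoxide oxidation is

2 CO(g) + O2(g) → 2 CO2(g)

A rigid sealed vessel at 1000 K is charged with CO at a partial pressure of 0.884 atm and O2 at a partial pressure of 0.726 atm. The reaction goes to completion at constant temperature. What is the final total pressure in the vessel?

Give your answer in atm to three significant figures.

1.17 atm

At constant V, partial pressures at 1000 K are proportional to moles, so apply stoichiometry directly to pressures.
P(O2) required for 0.884 atm of CO = (1/2) × 0.884 = 0.4420 atm; available 0.726 atm, so CO is limiting.
P(O2) remaining = 0.726 − (1/2) × 0.884 = 0.2840 atm
P(gaseous products) = (2)/2 × 0.884 = 0.8840 atm
P_total at 1000 K = 0.2840 + 0.8840 = 1.168 atm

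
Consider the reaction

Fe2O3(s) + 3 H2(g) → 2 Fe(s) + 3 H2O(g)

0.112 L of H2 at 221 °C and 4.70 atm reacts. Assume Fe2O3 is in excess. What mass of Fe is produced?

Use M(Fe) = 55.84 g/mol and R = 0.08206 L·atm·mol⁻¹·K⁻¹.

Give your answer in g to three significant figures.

0.483 g

n(H2) = PV/RT = (4.70 × 0.112) / (0.08206 × 494.15) = 0.01298 mol
n(Fe) = (2/3) × 0.01298 = 0.008653 mol
m(Fe) = 0.008653 × 55.84 = 0.4832 g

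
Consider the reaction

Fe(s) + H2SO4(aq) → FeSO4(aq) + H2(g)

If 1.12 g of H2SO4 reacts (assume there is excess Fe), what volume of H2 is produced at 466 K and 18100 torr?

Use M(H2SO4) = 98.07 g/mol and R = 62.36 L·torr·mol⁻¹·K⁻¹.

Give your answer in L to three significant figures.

0.0183 L

n(H2SO4) = 1.120 / 98.07 = 0.01142 mol
n(H2) = (1/1) × 0.01142 = 0.01142 mol
V = nRT/P = 0.01142 × 62.36 × 466 / 18100 = 0.01833 L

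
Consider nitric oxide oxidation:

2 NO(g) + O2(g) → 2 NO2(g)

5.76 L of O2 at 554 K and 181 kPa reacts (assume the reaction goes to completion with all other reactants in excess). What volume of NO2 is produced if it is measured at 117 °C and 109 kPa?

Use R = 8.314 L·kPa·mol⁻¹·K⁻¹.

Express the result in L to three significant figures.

13.5 L

n(O2) = PV/RT = (181 × 5.76) / (8.314 × 554) = 0.2264 mol
n(NO2) = (2/1) × 0.2264 = 0.4528 mol
V = nRT/P = 0.4528 × 8.314 × 390.15 / 109 = 13.47 L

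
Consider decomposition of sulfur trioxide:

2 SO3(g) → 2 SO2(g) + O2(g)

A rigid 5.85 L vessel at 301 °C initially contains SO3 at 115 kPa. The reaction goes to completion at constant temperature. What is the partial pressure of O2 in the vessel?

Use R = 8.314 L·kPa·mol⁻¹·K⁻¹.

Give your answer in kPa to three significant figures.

57.5 kPa

n(SO3)₀ = PV/RT = (115 × 5.85) / (8.314 × 574.15) = 0.1409 mol
n(O2) = (1/2) × 0.1409 = 0.07045 mol
P(O2) = nRT/V = 0.07045 × 8.314 × 574.15 / 5.85 = 57.49 kPa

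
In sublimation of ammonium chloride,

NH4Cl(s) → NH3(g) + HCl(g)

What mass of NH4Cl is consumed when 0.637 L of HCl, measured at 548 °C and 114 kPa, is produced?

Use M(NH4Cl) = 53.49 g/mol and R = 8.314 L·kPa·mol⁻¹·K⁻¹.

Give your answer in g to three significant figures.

n(HCl) = PV/RT = (114 × 0.637) / (8.314 × 821.15) = 0.01064 mol
n(NH4Cl) = (1/1) × 0.01064 = 0.01064 mol
m(NH4Cl) = 0.01064 × 53.49 = 0.5691 g

0.569 g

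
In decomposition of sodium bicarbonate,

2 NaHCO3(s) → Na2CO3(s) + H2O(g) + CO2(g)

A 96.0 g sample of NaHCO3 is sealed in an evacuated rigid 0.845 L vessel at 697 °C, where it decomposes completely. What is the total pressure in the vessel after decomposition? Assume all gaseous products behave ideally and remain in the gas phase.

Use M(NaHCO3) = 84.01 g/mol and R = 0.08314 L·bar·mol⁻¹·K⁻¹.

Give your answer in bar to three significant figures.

109 bar

n(NaHCO3) = 96.0 / 84.01 = 1.143 mol
n(gas produced) = (2/2) × 1.143 = 1.143 mol
P = nRT/V = 1.143 × 0.08314 × 970.15 / 0.845 = 109.1 bar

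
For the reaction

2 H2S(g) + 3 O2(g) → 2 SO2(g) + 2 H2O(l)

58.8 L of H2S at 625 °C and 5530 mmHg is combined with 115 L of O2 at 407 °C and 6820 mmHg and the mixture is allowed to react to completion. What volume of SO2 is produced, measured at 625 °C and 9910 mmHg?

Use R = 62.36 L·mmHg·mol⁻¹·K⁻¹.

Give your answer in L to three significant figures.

n(H2S) = PV/RT = (5530 × 58.8) / (62.36 × 898.15) = 5.806 mol
n(O2) = PV/RT = (6820 × 115) / (62.36 × 680.15) = 18.49 mol
For 5.806 mol H2S, stoichiometry requires (3/2) × 5.806 = 8.709 mol O2; 18.49 mol is available, so H2S is limiting.
n(SO2) = (2/2) × 5.806 = 5.806 mol
V(SO2) = nRT/P = 5.806 × 62.36 × 898.15 / 9910 = 32.81 L

32.8 L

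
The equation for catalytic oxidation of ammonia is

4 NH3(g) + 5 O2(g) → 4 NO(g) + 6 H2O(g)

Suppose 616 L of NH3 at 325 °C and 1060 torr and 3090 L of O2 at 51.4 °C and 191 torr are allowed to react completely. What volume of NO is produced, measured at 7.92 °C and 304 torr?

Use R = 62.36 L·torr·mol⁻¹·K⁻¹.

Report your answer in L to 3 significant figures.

1010 L

n(NH3) = PV/RT = (1060 × 616) / (62.36 × 598.15) = 17.51 mol
n(O2) = PV/RT = (191 × 3090) / (62.36 × 324.55) = 29.16 mol
For 17.51 mol NH3, stoichiometry requires (5/4) × 17.51 = 21.89 mol O2; 29.16 mol is available, so NH3 is limiting.
n(NO) = (4/4) × 17.51 = 17.51 mol
V(NO) = nRT/P = 17.51 × 62.36 × 281.07 / 304 = 1010 L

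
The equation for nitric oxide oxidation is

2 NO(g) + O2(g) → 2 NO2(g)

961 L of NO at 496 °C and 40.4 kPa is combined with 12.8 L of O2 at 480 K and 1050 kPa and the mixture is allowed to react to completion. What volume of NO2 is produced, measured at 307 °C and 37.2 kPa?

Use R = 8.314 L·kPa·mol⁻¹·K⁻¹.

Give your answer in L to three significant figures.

n(NO) = PV/RT = (40.4 × 961) / (8.314 × 769.15) = 6.071 mol
n(O2) = PV/RT = (1050 × 12.8) / (8.314 × 480) = 3.368 mol
For 6.071 mol NO, stoichiometry requires (1/2) × 6.071 = 3.035 mol O2; 3.368 mol is available, so NO is limiting.
n(NO2) = (2/2) × 6.071 = 6.071 mol
V(NO2) = nRT/P = 6.071 × 8.314 × 580.15 / 37.2 = 787.2 L

787 L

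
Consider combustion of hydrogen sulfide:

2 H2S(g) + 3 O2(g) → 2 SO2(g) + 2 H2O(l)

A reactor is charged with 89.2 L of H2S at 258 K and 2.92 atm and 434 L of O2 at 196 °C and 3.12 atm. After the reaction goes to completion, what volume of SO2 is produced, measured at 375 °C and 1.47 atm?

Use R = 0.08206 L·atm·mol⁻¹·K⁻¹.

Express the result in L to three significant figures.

n(H2S) = PV/RT = (2.92 × 89.2) / (0.08206 × 258) = 12.30 mol
n(O2) = PV/RT = (3.12 × 434) / (0.08206 × 469.15) = 35.17 mol
For 12.30 mol H2S, stoichiometry requires (3/2) × 12.30 = 18.45 mol O2; 35.17 mol is available, so H2S is limiting.
n(SO2) = (2/2) × 12.30 = 12.30 mol
V(SO2) = nRT/P = 12.30 × 0.08206 × 648.15 / 1.47 = 445.0 L

445 L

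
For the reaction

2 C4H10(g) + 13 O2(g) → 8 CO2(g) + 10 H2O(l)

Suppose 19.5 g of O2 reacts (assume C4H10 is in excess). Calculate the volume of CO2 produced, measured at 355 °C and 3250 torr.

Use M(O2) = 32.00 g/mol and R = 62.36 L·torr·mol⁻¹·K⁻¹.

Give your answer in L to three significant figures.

4.52 L

n(O2) = 19.50 / 32.00 = 0.6094 mol
n(CO2) = (8/13) × 0.6094 = 0.3750 mol
V = nRT/P = 0.3750 × 62.36 × 628.15 / 3250 = 4.520 L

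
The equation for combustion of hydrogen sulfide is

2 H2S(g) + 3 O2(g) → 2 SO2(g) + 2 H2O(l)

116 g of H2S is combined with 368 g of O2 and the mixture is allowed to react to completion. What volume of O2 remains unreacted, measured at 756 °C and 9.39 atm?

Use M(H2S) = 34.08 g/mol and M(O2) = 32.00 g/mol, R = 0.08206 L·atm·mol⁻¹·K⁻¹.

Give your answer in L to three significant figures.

57.5 L

n(H2S) = 116 / 34.08 = 3.404 mol
n(O2) = 368 / 32.00 = 11.50 mol
For 3.404 mol H2S, stoichiometry requires (3/2) × 3.404 = 5.106 mol O2; 11.50 mol is available, so H2S is limiting.
n(O2) consumed = (3/2) × 3.404 = 5.106 mol; remaining = 11.50 − 5.106 = 6.394 mol
V(O2) = nRT/P = 6.394 × 0.08206 × 1029.15 / 9.39 = 57.51 L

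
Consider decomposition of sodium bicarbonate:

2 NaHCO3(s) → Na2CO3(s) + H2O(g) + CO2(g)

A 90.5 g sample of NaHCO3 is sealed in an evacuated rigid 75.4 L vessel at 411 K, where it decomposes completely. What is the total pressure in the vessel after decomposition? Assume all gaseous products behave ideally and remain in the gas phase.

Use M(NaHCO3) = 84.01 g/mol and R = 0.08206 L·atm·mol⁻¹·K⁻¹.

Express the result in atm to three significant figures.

n(NaHCO3) = 90.5 / 84.01 = 1.077 mol
n(gas produced) = (2/2) × 1.077 = 1.077 mol
P = nRT/V = 1.077 × 0.08206 × 411 / 75.4 = 0.4817 atm

0.482 atm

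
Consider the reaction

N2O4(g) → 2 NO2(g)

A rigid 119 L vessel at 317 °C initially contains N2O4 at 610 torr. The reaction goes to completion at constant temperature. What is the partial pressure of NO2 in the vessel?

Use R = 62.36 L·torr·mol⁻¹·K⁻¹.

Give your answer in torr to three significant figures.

1220 torr

n(N2O4)₀ = PV/RT = (610 × 119) / (62.36 × 590.15) = 1.972 mol
n(NO2) = (2/1) × 1.972 = 3.944 mol
P(NO2) = nRT/V = 3.944 × 62.36 × 590.15 / 119 = 1220 torr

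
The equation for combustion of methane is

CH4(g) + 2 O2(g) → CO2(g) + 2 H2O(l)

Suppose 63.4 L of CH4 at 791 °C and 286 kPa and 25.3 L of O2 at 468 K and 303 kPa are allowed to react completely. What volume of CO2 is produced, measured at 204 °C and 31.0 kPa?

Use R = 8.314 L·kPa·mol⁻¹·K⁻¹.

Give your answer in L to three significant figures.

126 L

n(CH4) = PV/RT = (286 × 63.4) / (8.314 × 1064.15) = 2.049 mol
n(O2) = PV/RT = (303 × 25.3) / (8.314 × 468) = 1.970 mol
For 2.049 mol CH4, stoichiometry requires (2/1) × 2.049 = 4.098 mol O2; 1.970 mol is available, so O2 is limiting.
n(CO2) = (1/2) × 1.970 = 0.9850 mol
V(CO2) = nRT/P = 0.9850 × 8.314 × 477.15 / 31.0 = 126.0 L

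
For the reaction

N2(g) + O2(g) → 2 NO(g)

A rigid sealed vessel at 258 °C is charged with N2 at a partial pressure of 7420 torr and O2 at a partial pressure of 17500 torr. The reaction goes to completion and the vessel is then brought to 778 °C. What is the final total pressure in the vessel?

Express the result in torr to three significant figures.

With V and T fixed, P_i ∝ n_i, so the mole ratios apply directly to partial pressures at 258 °C.
P(O2) required for 7420 torr of N2 = (1/1) × 7420 = 7420 torr; available 17500 torr, so N2 is limiting.
P(O2) remaining = 17500 − (1/1) × 7420 = 10080 torr
P(gaseous products) = (2)/1 × 7420 = 14840 torr
P_total at 258 °C = 10080 + 14840 = 24920 torr
Scaling to 778 °C: P = 24920 × 1051.15/531.15 = 49320 torr

49300 torr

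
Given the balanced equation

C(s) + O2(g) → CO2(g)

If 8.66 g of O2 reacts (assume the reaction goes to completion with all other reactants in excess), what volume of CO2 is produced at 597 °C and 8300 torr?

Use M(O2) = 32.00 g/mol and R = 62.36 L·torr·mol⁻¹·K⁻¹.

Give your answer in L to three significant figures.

n(O2) = 8.660 / 32.00 = 0.2706 mol
n(CO2) = (1/1) × 0.2706 = 0.2706 mol
V = nRT/P = 0.2706 × 62.36 × 870.15 / 8300 = 1.769 L

1.77 L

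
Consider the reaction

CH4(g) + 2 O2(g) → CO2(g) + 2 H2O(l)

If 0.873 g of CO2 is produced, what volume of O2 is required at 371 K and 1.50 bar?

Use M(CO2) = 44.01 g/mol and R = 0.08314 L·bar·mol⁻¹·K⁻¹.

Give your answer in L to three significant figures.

0.816 L

n(CO2) = 0.8730 / 44.01 = 0.01984 mol
n(O2) = (2/1) × 0.01984 = 0.03968 mol
V = nRT/P = 0.03968 × 0.08314 × 371 / 1.50 = 0.8160 L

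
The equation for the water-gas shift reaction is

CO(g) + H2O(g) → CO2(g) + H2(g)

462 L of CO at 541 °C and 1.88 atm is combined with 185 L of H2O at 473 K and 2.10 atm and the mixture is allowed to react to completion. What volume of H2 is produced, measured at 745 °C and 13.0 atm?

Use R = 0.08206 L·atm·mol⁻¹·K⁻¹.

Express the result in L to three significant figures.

64.3 L

n(CO) = PV/RT = (1.88 × 462) / (0.08206 × 814.15) = 13.00 mol
n(H2O) = PV/RT = (2.10 × 185) / (0.08206 × 473) = 10.01 mol
For 13.00 mol CO, stoichiometry requires (1/1) × 13.00 = 13.00 mol H2O; 10.01 mol is available, so H2O is limiting.
n(H2) = (1/1) × 10.01 = 10.01 mol
V(H2) = nRT/P = 10.01 × 0.08206 × 1018.15 / 13.0 = 64.33 L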